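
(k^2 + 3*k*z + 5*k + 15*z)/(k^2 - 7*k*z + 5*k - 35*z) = (-k - 3*z)/(-k + 7*z)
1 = 1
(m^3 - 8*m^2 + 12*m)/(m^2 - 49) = m*(m^2 - 8*m + 12)/(m^2 - 49)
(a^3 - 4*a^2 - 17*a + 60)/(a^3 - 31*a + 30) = (a^2 + a - 12)/(a^2 + 5*a - 6)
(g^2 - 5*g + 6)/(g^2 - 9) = (g - 2)/(g + 3)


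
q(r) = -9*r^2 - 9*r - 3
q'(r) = -18*r - 9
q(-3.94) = -107.25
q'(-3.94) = 61.92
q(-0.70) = -1.11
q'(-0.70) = 3.60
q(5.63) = -338.94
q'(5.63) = -110.34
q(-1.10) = -3.99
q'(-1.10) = 10.80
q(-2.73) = -45.51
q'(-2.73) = 40.14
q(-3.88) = -103.57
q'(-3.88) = 60.84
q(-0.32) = -1.04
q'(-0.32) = -3.24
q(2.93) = -106.63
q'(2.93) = -61.74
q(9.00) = -813.00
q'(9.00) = -171.00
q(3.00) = -111.00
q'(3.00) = -63.00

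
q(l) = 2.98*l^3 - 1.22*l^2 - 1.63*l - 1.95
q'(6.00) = 305.57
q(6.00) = 588.03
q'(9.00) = 700.55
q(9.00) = 2056.98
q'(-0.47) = 1.49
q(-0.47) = -1.76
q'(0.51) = -0.55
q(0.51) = -2.70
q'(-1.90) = 35.28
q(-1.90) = -23.70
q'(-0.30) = -0.09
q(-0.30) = -1.65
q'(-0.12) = -1.21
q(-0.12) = -1.78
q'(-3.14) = 94.18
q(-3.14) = -101.12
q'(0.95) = 4.12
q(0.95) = -2.04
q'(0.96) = 4.27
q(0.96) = -2.00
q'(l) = 8.94*l^2 - 2.44*l - 1.63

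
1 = 1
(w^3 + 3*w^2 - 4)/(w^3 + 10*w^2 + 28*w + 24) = (w - 1)/(w + 6)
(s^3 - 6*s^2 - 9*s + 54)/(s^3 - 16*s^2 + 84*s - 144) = (s^2 - 9)/(s^2 - 10*s + 24)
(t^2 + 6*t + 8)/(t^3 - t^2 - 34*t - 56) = 1/(t - 7)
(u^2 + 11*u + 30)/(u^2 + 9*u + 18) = (u + 5)/(u + 3)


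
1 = 1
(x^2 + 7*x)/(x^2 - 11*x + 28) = x*(x + 7)/(x^2 - 11*x + 28)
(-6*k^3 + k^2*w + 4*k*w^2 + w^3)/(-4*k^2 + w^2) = (-3*k^2 + 2*k*w + w^2)/(-2*k + w)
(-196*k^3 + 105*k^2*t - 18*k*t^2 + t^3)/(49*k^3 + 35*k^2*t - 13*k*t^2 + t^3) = (-4*k + t)/(k + t)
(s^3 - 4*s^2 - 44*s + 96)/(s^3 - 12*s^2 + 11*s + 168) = (s^2 + 4*s - 12)/(s^2 - 4*s - 21)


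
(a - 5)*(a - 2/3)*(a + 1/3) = a^3 - 16*a^2/3 + 13*a/9 + 10/9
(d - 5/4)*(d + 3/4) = d^2 - d/2 - 15/16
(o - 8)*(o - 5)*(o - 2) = o^3 - 15*o^2 + 66*o - 80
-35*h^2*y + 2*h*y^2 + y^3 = y*(-5*h + y)*(7*h + y)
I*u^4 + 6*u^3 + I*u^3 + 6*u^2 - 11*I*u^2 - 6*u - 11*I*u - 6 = (u - 3*I)*(u - 2*I)*(u - I)*(I*u + I)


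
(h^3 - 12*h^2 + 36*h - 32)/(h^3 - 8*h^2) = 1 - 4/h + 4/h^2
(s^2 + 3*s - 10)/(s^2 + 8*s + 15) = (s - 2)/(s + 3)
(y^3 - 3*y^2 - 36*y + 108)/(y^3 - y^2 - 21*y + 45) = (y^2 - 36)/(y^2 + 2*y - 15)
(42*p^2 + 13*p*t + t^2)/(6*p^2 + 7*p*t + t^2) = (7*p + t)/(p + t)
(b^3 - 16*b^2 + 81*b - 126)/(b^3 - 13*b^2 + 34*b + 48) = (b^2 - 10*b + 21)/(b^2 - 7*b - 8)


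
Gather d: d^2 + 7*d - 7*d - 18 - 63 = d^2 - 81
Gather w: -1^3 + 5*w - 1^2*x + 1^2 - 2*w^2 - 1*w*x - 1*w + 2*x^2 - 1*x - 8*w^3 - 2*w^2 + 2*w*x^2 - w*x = -8*w^3 - 4*w^2 + w*(2*x^2 - 2*x + 4) + 2*x^2 - 2*x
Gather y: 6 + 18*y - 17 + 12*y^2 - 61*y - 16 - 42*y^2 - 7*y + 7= -30*y^2 - 50*y - 20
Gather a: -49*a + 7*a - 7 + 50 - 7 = 36 - 42*a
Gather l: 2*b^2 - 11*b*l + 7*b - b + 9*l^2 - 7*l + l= 2*b^2 + 6*b + 9*l^2 + l*(-11*b - 6)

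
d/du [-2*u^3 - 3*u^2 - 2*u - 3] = -6*u^2 - 6*u - 2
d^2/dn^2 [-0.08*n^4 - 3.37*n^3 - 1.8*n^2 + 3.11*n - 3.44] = -0.96*n^2 - 20.22*n - 3.6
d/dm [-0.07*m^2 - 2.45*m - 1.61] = -0.14*m - 2.45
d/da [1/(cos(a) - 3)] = sin(a)/(cos(a) - 3)^2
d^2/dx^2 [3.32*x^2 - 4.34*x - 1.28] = 6.64000000000000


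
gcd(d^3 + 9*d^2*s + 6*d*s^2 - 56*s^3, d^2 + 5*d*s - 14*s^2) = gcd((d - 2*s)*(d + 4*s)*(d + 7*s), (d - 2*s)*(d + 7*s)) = -d^2 - 5*d*s + 14*s^2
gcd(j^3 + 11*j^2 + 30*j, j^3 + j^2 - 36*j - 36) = j + 6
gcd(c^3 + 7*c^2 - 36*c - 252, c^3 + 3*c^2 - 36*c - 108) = c^2 - 36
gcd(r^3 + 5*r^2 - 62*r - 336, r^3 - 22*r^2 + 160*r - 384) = r - 8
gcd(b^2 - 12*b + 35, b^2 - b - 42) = b - 7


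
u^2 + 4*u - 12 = (u - 2)*(u + 6)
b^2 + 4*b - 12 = (b - 2)*(b + 6)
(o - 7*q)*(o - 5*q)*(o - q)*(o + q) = o^4 - 12*o^3*q + 34*o^2*q^2 + 12*o*q^3 - 35*q^4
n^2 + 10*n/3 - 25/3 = (n - 5/3)*(n + 5)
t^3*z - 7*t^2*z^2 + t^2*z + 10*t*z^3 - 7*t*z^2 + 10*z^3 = (t - 5*z)*(t - 2*z)*(t*z + z)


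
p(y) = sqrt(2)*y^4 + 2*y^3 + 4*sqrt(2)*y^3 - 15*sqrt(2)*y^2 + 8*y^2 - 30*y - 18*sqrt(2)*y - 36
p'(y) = 4*sqrt(2)*y^3 + 6*y^2 + 12*sqrt(2)*y^2 - 30*sqrt(2)*y + 16*y - 30 - 18*sqrt(2)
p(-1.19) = 1.21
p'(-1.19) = -1.01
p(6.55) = 3788.58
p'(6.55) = 2346.59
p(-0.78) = -3.89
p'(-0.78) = -23.55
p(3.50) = 148.55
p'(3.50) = 375.98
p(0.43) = -61.63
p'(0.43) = -62.12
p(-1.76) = -7.50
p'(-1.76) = 31.37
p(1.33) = -110.69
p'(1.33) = -36.66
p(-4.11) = -159.33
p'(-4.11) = 48.44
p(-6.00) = 0.00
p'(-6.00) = -291.84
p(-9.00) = 3089.64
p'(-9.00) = -2080.85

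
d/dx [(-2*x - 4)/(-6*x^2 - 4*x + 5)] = 2*(6*x^2 + 4*x - 4*(x + 2)*(3*x + 1) - 5)/(6*x^2 + 4*x - 5)^2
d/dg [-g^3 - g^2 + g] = -3*g^2 - 2*g + 1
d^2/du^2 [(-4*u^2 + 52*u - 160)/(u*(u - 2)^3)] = 8*(-3*u^4 + 72*u^3 - 400*u^2 + 400*u - 160)/(u^3*(u^5 - 10*u^4 + 40*u^3 - 80*u^2 + 80*u - 32))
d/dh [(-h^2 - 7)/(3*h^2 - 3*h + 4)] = (3*h^2 + 34*h - 21)/(9*h^4 - 18*h^3 + 33*h^2 - 24*h + 16)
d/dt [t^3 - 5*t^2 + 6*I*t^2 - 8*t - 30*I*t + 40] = 3*t^2 + t*(-10 + 12*I) - 8 - 30*I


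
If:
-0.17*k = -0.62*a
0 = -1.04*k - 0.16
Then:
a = -0.04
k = -0.15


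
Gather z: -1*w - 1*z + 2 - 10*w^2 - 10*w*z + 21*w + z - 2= -10*w^2 - 10*w*z + 20*w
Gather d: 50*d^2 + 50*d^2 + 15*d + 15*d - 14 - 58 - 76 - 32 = 100*d^2 + 30*d - 180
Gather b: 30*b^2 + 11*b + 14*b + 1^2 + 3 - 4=30*b^2 + 25*b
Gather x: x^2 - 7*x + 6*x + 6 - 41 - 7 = x^2 - x - 42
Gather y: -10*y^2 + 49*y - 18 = -10*y^2 + 49*y - 18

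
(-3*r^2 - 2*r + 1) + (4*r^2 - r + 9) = r^2 - 3*r + 10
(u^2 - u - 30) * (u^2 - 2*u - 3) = u^4 - 3*u^3 - 31*u^2 + 63*u + 90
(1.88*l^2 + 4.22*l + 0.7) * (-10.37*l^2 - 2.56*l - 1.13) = -19.4956*l^4 - 48.5742*l^3 - 20.1866*l^2 - 6.5606*l - 0.791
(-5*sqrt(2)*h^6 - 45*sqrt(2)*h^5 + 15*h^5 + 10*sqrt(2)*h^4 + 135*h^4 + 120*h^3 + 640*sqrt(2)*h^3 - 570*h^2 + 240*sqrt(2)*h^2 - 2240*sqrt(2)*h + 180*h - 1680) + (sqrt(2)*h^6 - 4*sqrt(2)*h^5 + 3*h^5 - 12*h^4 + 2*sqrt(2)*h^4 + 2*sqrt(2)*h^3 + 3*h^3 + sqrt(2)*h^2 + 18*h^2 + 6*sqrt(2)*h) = -4*sqrt(2)*h^6 - 49*sqrt(2)*h^5 + 18*h^5 + 12*sqrt(2)*h^4 + 123*h^4 + 123*h^3 + 642*sqrt(2)*h^3 - 552*h^2 + 241*sqrt(2)*h^2 - 2234*sqrt(2)*h + 180*h - 1680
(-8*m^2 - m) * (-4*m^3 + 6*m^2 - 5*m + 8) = 32*m^5 - 44*m^4 + 34*m^3 - 59*m^2 - 8*m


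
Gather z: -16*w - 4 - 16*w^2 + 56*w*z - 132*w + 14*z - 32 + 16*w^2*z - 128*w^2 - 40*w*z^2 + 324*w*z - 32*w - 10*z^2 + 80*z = -144*w^2 - 180*w + z^2*(-40*w - 10) + z*(16*w^2 + 380*w + 94) - 36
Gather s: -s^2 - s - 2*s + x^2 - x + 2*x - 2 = -s^2 - 3*s + x^2 + x - 2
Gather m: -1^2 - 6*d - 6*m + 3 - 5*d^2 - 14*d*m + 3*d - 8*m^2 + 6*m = -5*d^2 - 14*d*m - 3*d - 8*m^2 + 2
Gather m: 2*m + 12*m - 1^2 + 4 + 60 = 14*m + 63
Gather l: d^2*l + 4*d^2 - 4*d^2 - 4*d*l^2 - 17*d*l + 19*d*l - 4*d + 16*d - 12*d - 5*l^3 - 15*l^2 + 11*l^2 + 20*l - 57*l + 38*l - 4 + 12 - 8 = -5*l^3 + l^2*(-4*d - 4) + l*(d^2 + 2*d + 1)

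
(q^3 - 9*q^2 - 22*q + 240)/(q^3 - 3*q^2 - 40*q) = (q - 6)/q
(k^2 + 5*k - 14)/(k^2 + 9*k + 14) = (k - 2)/(k + 2)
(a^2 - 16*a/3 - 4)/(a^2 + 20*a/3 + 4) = (a - 6)/(a + 6)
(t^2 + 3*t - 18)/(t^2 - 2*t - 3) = (t + 6)/(t + 1)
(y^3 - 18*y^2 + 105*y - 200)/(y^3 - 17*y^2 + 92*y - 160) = (y - 5)/(y - 4)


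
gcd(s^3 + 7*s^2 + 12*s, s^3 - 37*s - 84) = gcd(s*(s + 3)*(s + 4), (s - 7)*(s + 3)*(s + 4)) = s^2 + 7*s + 12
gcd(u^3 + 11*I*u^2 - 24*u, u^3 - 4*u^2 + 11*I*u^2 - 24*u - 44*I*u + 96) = u^2 + 11*I*u - 24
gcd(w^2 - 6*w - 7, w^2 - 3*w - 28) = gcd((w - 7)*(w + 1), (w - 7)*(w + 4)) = w - 7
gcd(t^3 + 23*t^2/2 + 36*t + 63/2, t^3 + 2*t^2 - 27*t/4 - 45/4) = t^2 + 9*t/2 + 9/2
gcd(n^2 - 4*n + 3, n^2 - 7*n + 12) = n - 3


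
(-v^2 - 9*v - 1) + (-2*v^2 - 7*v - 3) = -3*v^2 - 16*v - 4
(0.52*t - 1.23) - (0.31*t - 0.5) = 0.21*t - 0.73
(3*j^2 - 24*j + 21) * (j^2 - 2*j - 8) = 3*j^4 - 30*j^3 + 45*j^2 + 150*j - 168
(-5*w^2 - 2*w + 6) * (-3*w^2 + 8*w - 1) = 15*w^4 - 34*w^3 - 29*w^2 + 50*w - 6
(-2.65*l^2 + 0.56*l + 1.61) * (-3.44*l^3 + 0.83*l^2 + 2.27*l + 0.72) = 9.116*l^5 - 4.1259*l^4 - 11.0891*l^3 + 0.6995*l^2 + 4.0579*l + 1.1592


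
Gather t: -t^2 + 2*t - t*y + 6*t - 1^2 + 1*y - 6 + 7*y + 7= -t^2 + t*(8 - y) + 8*y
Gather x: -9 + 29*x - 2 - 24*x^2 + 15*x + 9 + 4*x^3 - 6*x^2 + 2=4*x^3 - 30*x^2 + 44*x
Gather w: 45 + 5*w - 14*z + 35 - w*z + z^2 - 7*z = w*(5 - z) + z^2 - 21*z + 80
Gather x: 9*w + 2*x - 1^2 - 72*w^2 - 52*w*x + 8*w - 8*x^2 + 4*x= -72*w^2 + 17*w - 8*x^2 + x*(6 - 52*w) - 1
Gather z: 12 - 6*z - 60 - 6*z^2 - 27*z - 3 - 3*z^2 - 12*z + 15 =-9*z^2 - 45*z - 36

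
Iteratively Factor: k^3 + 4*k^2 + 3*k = (k)*(k^2 + 4*k + 3) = k*(k + 3)*(k + 1)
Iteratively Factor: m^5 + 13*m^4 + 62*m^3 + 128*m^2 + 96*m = (m + 2)*(m^4 + 11*m^3 + 40*m^2 + 48*m) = (m + 2)*(m + 3)*(m^3 + 8*m^2 + 16*m) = (m + 2)*(m + 3)*(m + 4)*(m^2 + 4*m) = m*(m + 2)*(m + 3)*(m + 4)*(m + 4)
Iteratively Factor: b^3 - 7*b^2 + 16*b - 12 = (b - 2)*(b^2 - 5*b + 6) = (b - 3)*(b - 2)*(b - 2)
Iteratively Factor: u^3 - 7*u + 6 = (u - 2)*(u^2 + 2*u - 3) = (u - 2)*(u - 1)*(u + 3)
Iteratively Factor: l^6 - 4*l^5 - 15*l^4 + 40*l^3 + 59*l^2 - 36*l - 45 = (l - 3)*(l^5 - l^4 - 18*l^3 - 14*l^2 + 17*l + 15) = (l - 3)*(l + 1)*(l^4 - 2*l^3 - 16*l^2 + 2*l + 15) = (l - 3)*(l + 1)^2*(l^3 - 3*l^2 - 13*l + 15) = (l - 5)*(l - 3)*(l + 1)^2*(l^2 + 2*l - 3) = (l - 5)*(l - 3)*(l + 1)^2*(l + 3)*(l - 1)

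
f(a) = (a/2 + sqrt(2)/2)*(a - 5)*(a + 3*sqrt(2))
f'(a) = (a/2 + sqrt(2)/2)*(a - 5) + (a/2 + sqrt(2)/2)*(a + 3*sqrt(2)) + (a - 5)*(a + 3*sqrt(2))/2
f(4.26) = -17.85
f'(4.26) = 18.88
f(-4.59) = -5.29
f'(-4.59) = 17.45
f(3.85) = -24.50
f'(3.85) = 13.62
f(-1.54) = 1.11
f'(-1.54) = -8.60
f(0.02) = -15.22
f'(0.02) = -11.13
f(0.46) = -20.01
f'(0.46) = -10.52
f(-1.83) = 3.43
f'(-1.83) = -7.32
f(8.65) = 236.80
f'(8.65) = 106.77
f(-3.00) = 7.88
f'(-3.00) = 0.39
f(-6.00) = -44.32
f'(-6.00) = 38.92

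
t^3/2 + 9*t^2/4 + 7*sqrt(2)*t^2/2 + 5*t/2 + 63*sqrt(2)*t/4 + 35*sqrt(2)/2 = (t/2 + 1)*(t + 5/2)*(t + 7*sqrt(2))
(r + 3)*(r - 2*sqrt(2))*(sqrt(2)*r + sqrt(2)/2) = sqrt(2)*r^3 - 4*r^2 + 7*sqrt(2)*r^2/2 - 14*r + 3*sqrt(2)*r/2 - 6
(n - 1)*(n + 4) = n^2 + 3*n - 4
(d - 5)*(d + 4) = d^2 - d - 20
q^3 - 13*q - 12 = (q - 4)*(q + 1)*(q + 3)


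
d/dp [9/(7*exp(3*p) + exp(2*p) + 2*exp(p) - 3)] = (-189*exp(2*p) - 18*exp(p) - 18)*exp(p)/(7*exp(3*p) + exp(2*p) + 2*exp(p) - 3)^2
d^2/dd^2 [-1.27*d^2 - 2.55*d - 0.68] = -2.54000000000000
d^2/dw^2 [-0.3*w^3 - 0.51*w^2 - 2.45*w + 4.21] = -1.8*w - 1.02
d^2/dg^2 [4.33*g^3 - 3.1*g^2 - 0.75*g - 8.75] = 25.98*g - 6.2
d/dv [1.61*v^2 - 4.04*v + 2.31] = 3.22*v - 4.04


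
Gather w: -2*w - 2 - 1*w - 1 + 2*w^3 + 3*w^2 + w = 2*w^3 + 3*w^2 - 2*w - 3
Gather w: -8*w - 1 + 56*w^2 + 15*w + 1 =56*w^2 + 7*w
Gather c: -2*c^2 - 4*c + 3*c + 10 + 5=-2*c^2 - c + 15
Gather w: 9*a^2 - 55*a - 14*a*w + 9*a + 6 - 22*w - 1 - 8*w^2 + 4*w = 9*a^2 - 46*a - 8*w^2 + w*(-14*a - 18) + 5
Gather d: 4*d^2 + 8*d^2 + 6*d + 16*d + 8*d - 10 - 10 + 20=12*d^2 + 30*d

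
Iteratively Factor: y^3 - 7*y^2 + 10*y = (y - 5)*(y^2 - 2*y) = y*(y - 5)*(y - 2)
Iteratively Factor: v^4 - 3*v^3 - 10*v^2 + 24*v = (v - 2)*(v^3 - v^2 - 12*v) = (v - 4)*(v - 2)*(v^2 + 3*v) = v*(v - 4)*(v - 2)*(v + 3)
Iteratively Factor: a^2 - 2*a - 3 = (a + 1)*(a - 3)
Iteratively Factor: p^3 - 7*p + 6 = (p + 3)*(p^2 - 3*p + 2) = (p - 2)*(p + 3)*(p - 1)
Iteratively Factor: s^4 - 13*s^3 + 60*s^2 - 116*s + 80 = (s - 4)*(s^3 - 9*s^2 + 24*s - 20) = (s - 4)*(s - 2)*(s^2 - 7*s + 10) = (s - 4)*(s - 2)^2*(s - 5)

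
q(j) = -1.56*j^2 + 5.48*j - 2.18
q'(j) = 5.48 - 3.12*j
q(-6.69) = -108.66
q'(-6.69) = 26.35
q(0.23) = -1.00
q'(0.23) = 4.76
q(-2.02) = -19.62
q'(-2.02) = 11.78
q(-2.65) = -27.66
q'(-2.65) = 13.75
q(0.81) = 1.24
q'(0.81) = 2.95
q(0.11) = -1.60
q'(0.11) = 5.14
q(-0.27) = -3.77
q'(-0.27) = 6.32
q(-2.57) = -26.57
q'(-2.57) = 13.50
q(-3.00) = -32.66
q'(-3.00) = 14.84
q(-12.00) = -292.58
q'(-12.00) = 42.92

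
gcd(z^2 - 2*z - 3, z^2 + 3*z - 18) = z - 3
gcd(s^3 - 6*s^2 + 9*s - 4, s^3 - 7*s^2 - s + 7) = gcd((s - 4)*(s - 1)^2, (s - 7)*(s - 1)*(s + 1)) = s - 1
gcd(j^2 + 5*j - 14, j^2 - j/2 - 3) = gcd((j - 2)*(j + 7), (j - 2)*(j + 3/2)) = j - 2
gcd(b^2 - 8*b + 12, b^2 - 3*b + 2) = b - 2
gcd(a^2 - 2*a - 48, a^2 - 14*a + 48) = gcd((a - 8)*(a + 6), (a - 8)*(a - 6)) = a - 8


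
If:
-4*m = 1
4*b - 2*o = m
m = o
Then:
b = -3/16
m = -1/4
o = -1/4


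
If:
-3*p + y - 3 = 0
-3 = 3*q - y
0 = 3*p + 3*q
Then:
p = 0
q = 0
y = 3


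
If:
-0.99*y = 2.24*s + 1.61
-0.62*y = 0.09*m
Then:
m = -6.88888888888889*y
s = -0.441964285714286*y - 0.71875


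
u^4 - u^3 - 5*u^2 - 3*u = u*(u - 3)*(u + 1)^2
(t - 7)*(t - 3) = t^2 - 10*t + 21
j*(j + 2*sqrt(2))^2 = j^3 + 4*sqrt(2)*j^2 + 8*j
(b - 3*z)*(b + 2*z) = b^2 - b*z - 6*z^2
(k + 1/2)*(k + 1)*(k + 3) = k^3 + 9*k^2/2 + 5*k + 3/2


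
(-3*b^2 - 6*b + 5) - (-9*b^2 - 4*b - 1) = 6*b^2 - 2*b + 6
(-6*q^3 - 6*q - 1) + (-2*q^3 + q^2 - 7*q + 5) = -8*q^3 + q^2 - 13*q + 4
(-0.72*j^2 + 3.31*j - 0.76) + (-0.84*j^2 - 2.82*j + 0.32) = -1.56*j^2 + 0.49*j - 0.44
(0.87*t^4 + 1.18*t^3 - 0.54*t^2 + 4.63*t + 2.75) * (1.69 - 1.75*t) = -1.5225*t^5 - 0.5947*t^4 + 2.9392*t^3 - 9.0151*t^2 + 3.0122*t + 4.6475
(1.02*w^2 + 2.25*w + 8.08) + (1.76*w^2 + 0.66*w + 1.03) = 2.78*w^2 + 2.91*w + 9.11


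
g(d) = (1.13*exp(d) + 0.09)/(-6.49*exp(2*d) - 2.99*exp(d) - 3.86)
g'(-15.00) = 0.00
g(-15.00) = -0.02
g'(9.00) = 0.00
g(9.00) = 0.00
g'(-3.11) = -0.01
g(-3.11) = -0.04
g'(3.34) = 0.01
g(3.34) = -0.01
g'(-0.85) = -0.02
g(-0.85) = -0.09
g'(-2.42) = -0.02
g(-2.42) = -0.05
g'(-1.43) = -0.03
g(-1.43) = -0.07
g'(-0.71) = -0.02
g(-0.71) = -0.09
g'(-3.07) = -0.01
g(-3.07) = -0.04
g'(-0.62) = -0.01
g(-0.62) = -0.09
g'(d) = (1.13*exp(d) + 0.09)*(12.98*exp(2*d) + 2.99*exp(d))/(-6.49*exp(2*d) - 2.99*exp(d) - 3.86)^2 + 1.13*exp(d)/(-6.49*exp(2*d) - 2.99*exp(d) - 3.86) = (7.3337*exp(2*d) + 1.1682*exp(d) - 4.0927)*exp(d)/(42.1201*exp(4*d) + 38.8102*exp(3*d) + 59.0429*exp(2*d) + 23.0828*exp(d) + 14.8996)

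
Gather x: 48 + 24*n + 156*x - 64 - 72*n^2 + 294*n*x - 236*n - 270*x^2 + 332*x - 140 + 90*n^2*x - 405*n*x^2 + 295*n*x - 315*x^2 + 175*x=-72*n^2 - 212*n + x^2*(-405*n - 585) + x*(90*n^2 + 589*n + 663) - 156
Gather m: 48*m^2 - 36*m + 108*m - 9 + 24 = 48*m^2 + 72*m + 15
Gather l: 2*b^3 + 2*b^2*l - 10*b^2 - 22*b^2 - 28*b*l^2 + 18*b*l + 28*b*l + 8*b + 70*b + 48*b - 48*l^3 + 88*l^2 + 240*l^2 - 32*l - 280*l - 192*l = 2*b^3 - 32*b^2 + 126*b - 48*l^3 + l^2*(328 - 28*b) + l*(2*b^2 + 46*b - 504)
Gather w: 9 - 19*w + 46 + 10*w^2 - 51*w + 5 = 10*w^2 - 70*w + 60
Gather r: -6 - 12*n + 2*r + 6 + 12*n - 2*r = 0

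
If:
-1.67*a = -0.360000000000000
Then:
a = 0.22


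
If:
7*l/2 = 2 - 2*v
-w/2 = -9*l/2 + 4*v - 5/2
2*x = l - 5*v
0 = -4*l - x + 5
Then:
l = 60/71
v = -34/71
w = 1167/71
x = 115/71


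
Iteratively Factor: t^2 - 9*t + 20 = (t - 4)*(t - 5)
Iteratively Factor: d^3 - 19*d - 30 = (d + 3)*(d^2 - 3*d - 10) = (d + 2)*(d + 3)*(d - 5)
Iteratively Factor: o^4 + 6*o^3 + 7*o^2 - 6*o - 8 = (o - 1)*(o^3 + 7*o^2 + 14*o + 8) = (o - 1)*(o + 2)*(o^2 + 5*o + 4) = (o - 1)*(o + 2)*(o + 4)*(o + 1)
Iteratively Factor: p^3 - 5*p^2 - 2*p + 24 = (p - 3)*(p^2 - 2*p - 8) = (p - 3)*(p + 2)*(p - 4)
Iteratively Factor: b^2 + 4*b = (b + 4)*(b)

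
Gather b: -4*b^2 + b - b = -4*b^2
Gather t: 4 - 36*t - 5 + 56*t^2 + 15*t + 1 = 56*t^2 - 21*t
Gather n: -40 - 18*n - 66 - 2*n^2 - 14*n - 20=-2*n^2 - 32*n - 126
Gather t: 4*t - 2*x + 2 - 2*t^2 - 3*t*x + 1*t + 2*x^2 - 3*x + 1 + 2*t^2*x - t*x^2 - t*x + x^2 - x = t^2*(2*x - 2) + t*(-x^2 - 4*x + 5) + 3*x^2 - 6*x + 3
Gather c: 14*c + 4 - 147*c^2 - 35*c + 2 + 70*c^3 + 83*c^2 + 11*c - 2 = 70*c^3 - 64*c^2 - 10*c + 4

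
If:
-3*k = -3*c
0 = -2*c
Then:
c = 0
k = 0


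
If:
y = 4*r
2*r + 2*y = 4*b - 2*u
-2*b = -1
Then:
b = 1/2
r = y/4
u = 1 - 5*y/4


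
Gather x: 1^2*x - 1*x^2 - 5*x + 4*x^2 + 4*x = 3*x^2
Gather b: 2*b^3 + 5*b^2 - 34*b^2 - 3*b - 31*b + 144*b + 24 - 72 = 2*b^3 - 29*b^2 + 110*b - 48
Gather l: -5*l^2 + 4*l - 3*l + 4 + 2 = -5*l^2 + l + 6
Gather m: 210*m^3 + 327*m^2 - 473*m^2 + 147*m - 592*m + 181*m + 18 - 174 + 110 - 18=210*m^3 - 146*m^2 - 264*m - 64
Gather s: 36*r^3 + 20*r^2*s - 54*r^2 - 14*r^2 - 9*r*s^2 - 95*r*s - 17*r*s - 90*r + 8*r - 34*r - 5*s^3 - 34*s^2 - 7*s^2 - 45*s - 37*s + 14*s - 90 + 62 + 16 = 36*r^3 - 68*r^2 - 116*r - 5*s^3 + s^2*(-9*r - 41) + s*(20*r^2 - 112*r - 68) - 12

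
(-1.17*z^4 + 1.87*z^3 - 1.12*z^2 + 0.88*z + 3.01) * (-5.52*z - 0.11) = 6.4584*z^5 - 10.1937*z^4 + 5.9767*z^3 - 4.7344*z^2 - 16.712*z - 0.3311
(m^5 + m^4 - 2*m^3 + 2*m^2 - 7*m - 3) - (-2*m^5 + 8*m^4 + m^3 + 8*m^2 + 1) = 3*m^5 - 7*m^4 - 3*m^3 - 6*m^2 - 7*m - 4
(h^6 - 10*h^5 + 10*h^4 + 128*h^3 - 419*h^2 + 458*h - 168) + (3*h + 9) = h^6 - 10*h^5 + 10*h^4 + 128*h^3 - 419*h^2 + 461*h - 159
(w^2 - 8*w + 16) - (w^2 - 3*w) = 16 - 5*w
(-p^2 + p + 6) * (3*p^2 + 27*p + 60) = -3*p^4 - 24*p^3 - 15*p^2 + 222*p + 360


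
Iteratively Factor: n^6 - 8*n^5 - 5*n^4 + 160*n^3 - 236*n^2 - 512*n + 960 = (n - 2)*(n^5 - 6*n^4 - 17*n^3 + 126*n^2 + 16*n - 480) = (n - 5)*(n - 2)*(n^4 - n^3 - 22*n^2 + 16*n + 96) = (n - 5)*(n - 2)*(n + 4)*(n^3 - 5*n^2 - 2*n + 24) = (n - 5)*(n - 4)*(n - 2)*(n + 4)*(n^2 - n - 6) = (n - 5)*(n - 4)*(n - 3)*(n - 2)*(n + 4)*(n + 2)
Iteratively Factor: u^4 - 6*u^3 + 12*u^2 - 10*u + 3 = (u - 1)*(u^3 - 5*u^2 + 7*u - 3) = (u - 1)^2*(u^2 - 4*u + 3) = (u - 3)*(u - 1)^2*(u - 1)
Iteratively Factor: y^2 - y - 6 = (y + 2)*(y - 3)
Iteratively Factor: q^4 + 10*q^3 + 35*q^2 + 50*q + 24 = (q + 1)*(q^3 + 9*q^2 + 26*q + 24) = (q + 1)*(q + 2)*(q^2 + 7*q + 12) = (q + 1)*(q + 2)*(q + 4)*(q + 3)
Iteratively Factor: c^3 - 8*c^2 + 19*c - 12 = (c - 4)*(c^2 - 4*c + 3) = (c - 4)*(c - 3)*(c - 1)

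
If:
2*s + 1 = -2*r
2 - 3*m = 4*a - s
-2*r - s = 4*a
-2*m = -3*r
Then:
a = 5/72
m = 1/3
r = 2/9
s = -13/18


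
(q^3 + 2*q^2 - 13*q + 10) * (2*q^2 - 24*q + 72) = 2*q^5 - 20*q^4 - 2*q^3 + 476*q^2 - 1176*q + 720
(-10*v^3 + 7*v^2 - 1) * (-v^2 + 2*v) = 10*v^5 - 27*v^4 + 14*v^3 + v^2 - 2*v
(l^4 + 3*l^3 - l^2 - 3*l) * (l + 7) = l^5 + 10*l^4 + 20*l^3 - 10*l^2 - 21*l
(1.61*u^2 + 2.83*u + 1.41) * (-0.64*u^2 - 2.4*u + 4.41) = -1.0304*u^4 - 5.6752*u^3 - 0.594299999999999*u^2 + 9.0963*u + 6.2181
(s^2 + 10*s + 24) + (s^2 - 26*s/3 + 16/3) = 2*s^2 + 4*s/3 + 88/3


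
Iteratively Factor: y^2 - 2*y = (y)*(y - 2)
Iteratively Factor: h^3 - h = (h - 1)*(h^2 + h) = (h - 1)*(h + 1)*(h)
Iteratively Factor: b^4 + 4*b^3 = (b)*(b^3 + 4*b^2) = b*(b + 4)*(b^2) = b^2*(b + 4)*(b)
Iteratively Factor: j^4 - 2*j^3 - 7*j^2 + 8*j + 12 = (j - 3)*(j^3 + j^2 - 4*j - 4) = (j - 3)*(j + 1)*(j^2 - 4) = (j - 3)*(j + 1)*(j + 2)*(j - 2)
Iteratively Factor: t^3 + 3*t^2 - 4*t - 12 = (t - 2)*(t^2 + 5*t + 6) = (t - 2)*(t + 3)*(t + 2)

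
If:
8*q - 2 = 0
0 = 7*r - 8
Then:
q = 1/4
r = 8/7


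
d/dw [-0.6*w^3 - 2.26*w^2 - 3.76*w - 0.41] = -1.8*w^2 - 4.52*w - 3.76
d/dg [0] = 0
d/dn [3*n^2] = 6*n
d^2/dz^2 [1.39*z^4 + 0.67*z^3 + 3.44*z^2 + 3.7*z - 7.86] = 16.68*z^2 + 4.02*z + 6.88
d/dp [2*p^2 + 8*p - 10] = 4*p + 8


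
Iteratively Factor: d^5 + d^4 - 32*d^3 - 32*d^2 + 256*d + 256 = (d + 4)*(d^4 - 3*d^3 - 20*d^2 + 48*d + 64) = (d + 4)^2*(d^3 - 7*d^2 + 8*d + 16) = (d - 4)*(d + 4)^2*(d^2 - 3*d - 4) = (d - 4)^2*(d + 4)^2*(d + 1)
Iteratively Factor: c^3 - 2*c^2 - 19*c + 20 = (c - 5)*(c^2 + 3*c - 4) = (c - 5)*(c - 1)*(c + 4)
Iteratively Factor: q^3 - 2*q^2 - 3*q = (q - 3)*(q^2 + q) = q*(q - 3)*(q + 1)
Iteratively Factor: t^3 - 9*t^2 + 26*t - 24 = (t - 4)*(t^2 - 5*t + 6) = (t - 4)*(t - 3)*(t - 2)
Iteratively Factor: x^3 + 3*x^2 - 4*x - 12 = (x - 2)*(x^2 + 5*x + 6) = (x - 2)*(x + 2)*(x + 3)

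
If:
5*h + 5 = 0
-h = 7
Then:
No Solution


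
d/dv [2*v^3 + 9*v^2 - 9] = 6*v*(v + 3)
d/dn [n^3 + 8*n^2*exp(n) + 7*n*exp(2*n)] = 8*n^2*exp(n) + 3*n^2 + 14*n*exp(2*n) + 16*n*exp(n) + 7*exp(2*n)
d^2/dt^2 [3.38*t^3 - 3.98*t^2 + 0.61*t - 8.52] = 20.28*t - 7.96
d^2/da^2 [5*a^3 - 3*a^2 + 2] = 30*a - 6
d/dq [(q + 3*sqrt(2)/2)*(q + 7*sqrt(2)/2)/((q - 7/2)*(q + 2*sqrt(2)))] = (-12*sqrt(2)*q^2 - 14*q^2 - 84*q - 56*sqrt(2)*q - 133 - 84*sqrt(2))/(4*q^4 - 28*q^3 + 16*sqrt(2)*q^3 - 112*sqrt(2)*q^2 + 81*q^2 - 224*q + 196*sqrt(2)*q + 392)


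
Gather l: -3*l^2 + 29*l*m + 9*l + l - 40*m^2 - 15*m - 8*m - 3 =-3*l^2 + l*(29*m + 10) - 40*m^2 - 23*m - 3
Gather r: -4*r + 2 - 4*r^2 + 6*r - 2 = -4*r^2 + 2*r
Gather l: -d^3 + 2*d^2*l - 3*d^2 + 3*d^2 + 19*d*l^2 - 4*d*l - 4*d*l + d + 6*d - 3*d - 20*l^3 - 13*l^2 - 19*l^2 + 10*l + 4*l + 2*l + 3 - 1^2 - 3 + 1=-d^3 + 4*d - 20*l^3 + l^2*(19*d - 32) + l*(2*d^2 - 8*d + 16)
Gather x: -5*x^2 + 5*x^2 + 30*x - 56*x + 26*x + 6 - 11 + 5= 0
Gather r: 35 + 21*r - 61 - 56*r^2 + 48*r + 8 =-56*r^2 + 69*r - 18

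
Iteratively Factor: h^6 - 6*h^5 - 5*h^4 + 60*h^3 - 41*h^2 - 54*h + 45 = (h - 5)*(h^5 - h^4 - 10*h^3 + 10*h^2 + 9*h - 9) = (h - 5)*(h - 1)*(h^4 - 10*h^2 + 9) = (h - 5)*(h - 1)*(h + 1)*(h^3 - h^2 - 9*h + 9) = (h - 5)*(h - 3)*(h - 1)*(h + 1)*(h^2 + 2*h - 3) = (h - 5)*(h - 3)*(h - 1)*(h + 1)*(h + 3)*(h - 1)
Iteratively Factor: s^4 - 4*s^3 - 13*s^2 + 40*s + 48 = (s + 3)*(s^3 - 7*s^2 + 8*s + 16) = (s - 4)*(s + 3)*(s^2 - 3*s - 4) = (s - 4)^2*(s + 3)*(s + 1)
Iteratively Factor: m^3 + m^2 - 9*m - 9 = (m + 3)*(m^2 - 2*m - 3) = (m - 3)*(m + 3)*(m + 1)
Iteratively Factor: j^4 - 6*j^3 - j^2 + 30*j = (j - 5)*(j^3 - j^2 - 6*j) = j*(j - 5)*(j^2 - j - 6) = j*(j - 5)*(j - 3)*(j + 2)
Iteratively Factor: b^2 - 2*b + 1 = (b - 1)*(b - 1)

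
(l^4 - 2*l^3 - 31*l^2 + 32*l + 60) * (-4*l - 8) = -4*l^5 + 140*l^3 + 120*l^2 - 496*l - 480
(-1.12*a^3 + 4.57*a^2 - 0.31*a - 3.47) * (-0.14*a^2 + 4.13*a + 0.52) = 0.1568*a^5 - 5.2654*a^4 + 18.3351*a^3 + 1.5819*a^2 - 14.4923*a - 1.8044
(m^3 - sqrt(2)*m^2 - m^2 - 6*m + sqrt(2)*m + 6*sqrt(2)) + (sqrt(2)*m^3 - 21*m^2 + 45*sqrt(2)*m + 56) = m^3 + sqrt(2)*m^3 - 22*m^2 - sqrt(2)*m^2 - 6*m + 46*sqrt(2)*m + 6*sqrt(2) + 56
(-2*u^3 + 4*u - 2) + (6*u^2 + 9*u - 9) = -2*u^3 + 6*u^2 + 13*u - 11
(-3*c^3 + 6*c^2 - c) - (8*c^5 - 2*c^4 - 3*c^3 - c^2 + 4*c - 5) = -8*c^5 + 2*c^4 + 7*c^2 - 5*c + 5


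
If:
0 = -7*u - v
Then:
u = -v/7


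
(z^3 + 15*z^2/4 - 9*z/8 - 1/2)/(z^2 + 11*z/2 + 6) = (8*z^2 - 2*z - 1)/(4*(2*z + 3))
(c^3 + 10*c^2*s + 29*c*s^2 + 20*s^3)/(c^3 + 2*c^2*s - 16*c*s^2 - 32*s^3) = (-c^2 - 6*c*s - 5*s^2)/(-c^2 + 2*c*s + 8*s^2)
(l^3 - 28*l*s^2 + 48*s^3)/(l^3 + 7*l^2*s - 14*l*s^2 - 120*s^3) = (l - 2*s)/(l + 5*s)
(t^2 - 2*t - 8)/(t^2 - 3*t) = (t^2 - 2*t - 8)/(t*(t - 3))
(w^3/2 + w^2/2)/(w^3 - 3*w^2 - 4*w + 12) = w^2*(w + 1)/(2*(w^3 - 3*w^2 - 4*w + 12))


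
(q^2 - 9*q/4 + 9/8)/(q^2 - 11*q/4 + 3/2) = (q - 3/2)/(q - 2)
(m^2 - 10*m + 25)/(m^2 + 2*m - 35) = (m - 5)/(m + 7)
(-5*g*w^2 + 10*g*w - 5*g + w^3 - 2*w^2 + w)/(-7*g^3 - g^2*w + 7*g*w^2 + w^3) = (5*g*w^2 - 10*g*w + 5*g - w^3 + 2*w^2 - w)/(7*g^3 + g^2*w - 7*g*w^2 - w^3)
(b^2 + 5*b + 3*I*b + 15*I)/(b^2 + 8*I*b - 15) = (b + 5)/(b + 5*I)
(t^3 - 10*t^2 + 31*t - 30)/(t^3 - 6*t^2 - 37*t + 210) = (t^2 - 5*t + 6)/(t^2 - t - 42)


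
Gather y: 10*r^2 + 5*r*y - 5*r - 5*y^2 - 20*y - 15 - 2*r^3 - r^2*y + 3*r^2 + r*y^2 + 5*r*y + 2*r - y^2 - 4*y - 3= -2*r^3 + 13*r^2 - 3*r + y^2*(r - 6) + y*(-r^2 + 10*r - 24) - 18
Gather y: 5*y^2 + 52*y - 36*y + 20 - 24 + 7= 5*y^2 + 16*y + 3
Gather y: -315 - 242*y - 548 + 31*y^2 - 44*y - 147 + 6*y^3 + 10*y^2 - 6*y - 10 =6*y^3 + 41*y^2 - 292*y - 1020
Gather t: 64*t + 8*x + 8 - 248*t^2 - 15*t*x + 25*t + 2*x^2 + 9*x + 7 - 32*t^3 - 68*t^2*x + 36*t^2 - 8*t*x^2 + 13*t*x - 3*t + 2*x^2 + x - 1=-32*t^3 + t^2*(-68*x - 212) + t*(-8*x^2 - 2*x + 86) + 4*x^2 + 18*x + 14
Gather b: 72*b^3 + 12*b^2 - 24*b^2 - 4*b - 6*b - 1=72*b^3 - 12*b^2 - 10*b - 1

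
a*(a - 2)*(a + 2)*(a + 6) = a^4 + 6*a^3 - 4*a^2 - 24*a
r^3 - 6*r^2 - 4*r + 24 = (r - 6)*(r - 2)*(r + 2)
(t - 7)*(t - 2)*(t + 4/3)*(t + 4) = t^4 - 11*t^3/3 - 86*t^2/3 + 80*t/3 + 224/3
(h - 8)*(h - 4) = h^2 - 12*h + 32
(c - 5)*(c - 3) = c^2 - 8*c + 15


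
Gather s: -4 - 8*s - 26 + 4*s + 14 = -4*s - 16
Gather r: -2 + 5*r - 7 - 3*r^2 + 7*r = -3*r^2 + 12*r - 9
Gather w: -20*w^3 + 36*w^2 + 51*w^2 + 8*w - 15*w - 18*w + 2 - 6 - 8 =-20*w^3 + 87*w^2 - 25*w - 12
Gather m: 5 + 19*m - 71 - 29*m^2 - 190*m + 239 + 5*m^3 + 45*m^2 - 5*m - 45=5*m^3 + 16*m^2 - 176*m + 128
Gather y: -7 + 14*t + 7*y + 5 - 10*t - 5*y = 4*t + 2*y - 2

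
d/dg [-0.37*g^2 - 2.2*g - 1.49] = -0.74*g - 2.2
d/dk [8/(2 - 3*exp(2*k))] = 48*exp(2*k)/(3*exp(2*k) - 2)^2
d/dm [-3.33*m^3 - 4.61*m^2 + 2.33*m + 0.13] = -9.99*m^2 - 9.22*m + 2.33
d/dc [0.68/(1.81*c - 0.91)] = -1.2308/(1.81*c - 0.91)^2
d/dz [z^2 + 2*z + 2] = 2*z + 2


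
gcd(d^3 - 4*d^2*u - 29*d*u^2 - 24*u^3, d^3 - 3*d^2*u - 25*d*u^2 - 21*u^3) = d^2 + 4*d*u + 3*u^2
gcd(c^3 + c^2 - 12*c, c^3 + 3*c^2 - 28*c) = c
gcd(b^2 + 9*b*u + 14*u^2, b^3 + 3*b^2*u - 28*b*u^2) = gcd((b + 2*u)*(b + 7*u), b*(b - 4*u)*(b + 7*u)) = b + 7*u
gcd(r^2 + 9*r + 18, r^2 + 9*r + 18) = r^2 + 9*r + 18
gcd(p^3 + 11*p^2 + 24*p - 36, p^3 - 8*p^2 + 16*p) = 1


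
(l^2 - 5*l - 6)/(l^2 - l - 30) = (l + 1)/(l + 5)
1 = 1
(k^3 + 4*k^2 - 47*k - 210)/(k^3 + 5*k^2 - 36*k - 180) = (k - 7)/(k - 6)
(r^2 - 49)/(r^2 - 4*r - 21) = (r + 7)/(r + 3)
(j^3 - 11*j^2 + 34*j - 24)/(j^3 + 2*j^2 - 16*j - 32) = (j^2 - 7*j + 6)/(j^2 + 6*j + 8)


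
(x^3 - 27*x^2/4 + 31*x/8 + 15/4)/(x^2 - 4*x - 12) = (8*x^2 - 6*x - 5)/(8*(x + 2))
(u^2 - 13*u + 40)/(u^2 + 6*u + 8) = (u^2 - 13*u + 40)/(u^2 + 6*u + 8)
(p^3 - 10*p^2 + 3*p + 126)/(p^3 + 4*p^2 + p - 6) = (p^2 - 13*p + 42)/(p^2 + p - 2)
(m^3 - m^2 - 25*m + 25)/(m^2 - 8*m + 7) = (m^2 - 25)/(m - 7)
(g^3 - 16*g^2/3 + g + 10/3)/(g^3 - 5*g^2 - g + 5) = (g + 2/3)/(g + 1)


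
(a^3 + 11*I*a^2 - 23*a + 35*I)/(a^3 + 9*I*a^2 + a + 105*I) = (a - I)/(a - 3*I)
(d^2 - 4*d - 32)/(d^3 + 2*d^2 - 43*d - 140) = (d - 8)/(d^2 - 2*d - 35)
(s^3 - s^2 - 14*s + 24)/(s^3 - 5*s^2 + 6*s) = (s + 4)/s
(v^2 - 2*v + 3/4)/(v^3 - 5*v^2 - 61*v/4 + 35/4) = (2*v - 3)/(2*v^2 - 9*v - 35)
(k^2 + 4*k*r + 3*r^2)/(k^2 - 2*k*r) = (k^2 + 4*k*r + 3*r^2)/(k*(k - 2*r))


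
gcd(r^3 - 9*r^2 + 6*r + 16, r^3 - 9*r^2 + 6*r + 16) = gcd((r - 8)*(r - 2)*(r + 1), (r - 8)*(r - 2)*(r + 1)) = r^3 - 9*r^2 + 6*r + 16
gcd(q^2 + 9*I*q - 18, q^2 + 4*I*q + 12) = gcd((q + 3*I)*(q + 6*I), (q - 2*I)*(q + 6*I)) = q + 6*I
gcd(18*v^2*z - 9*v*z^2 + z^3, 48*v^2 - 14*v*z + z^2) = -6*v + z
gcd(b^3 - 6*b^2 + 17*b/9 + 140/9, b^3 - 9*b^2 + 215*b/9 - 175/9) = b^2 - 22*b/3 + 35/3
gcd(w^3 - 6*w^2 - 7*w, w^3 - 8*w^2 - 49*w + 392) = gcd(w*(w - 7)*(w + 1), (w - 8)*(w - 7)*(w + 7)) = w - 7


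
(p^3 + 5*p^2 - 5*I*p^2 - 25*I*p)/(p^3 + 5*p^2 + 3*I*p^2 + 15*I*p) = (p - 5*I)/(p + 3*I)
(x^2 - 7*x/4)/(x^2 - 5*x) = (x - 7/4)/(x - 5)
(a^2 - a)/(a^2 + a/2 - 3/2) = 2*a/(2*a + 3)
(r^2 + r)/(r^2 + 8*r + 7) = r/(r + 7)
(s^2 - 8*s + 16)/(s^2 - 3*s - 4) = (s - 4)/(s + 1)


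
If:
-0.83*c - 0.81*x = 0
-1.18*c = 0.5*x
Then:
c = 0.00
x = 0.00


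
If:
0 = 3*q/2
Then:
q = 0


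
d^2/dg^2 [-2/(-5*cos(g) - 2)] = 10*(5*sin(g)^2 + 2*cos(g) + 5)/(5*cos(g) + 2)^3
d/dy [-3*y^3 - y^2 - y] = -9*y^2 - 2*y - 1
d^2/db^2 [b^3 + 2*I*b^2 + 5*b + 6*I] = 6*b + 4*I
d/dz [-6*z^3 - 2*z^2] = 2*z*(-9*z - 2)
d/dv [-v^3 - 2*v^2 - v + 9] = -3*v^2 - 4*v - 1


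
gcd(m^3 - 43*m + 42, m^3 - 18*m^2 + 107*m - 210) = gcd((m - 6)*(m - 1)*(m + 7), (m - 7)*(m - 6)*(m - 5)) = m - 6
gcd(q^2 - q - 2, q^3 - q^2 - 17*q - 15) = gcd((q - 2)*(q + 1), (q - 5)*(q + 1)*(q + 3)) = q + 1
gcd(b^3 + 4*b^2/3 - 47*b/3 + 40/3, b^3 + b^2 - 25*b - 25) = b + 5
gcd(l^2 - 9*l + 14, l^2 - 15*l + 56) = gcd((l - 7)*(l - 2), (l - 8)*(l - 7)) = l - 7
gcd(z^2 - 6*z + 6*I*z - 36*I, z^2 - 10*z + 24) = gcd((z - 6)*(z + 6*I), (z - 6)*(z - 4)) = z - 6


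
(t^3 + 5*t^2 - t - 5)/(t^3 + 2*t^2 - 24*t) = (t^3 + 5*t^2 - t - 5)/(t*(t^2 + 2*t - 24))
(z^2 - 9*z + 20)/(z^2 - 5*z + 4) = (z - 5)/(z - 1)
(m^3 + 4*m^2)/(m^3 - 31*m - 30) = m^2*(m + 4)/(m^3 - 31*m - 30)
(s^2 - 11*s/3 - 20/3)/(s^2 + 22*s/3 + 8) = (s - 5)/(s + 6)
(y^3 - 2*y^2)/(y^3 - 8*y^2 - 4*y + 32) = y^2/(y^2 - 6*y - 16)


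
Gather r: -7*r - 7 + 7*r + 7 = 0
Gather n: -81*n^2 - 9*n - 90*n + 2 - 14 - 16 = -81*n^2 - 99*n - 28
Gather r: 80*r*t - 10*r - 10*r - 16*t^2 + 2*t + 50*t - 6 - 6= r*(80*t - 20) - 16*t^2 + 52*t - 12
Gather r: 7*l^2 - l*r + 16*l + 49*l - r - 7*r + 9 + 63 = 7*l^2 + 65*l + r*(-l - 8) + 72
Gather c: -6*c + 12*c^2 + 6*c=12*c^2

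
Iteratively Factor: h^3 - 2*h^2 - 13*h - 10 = (h - 5)*(h^2 + 3*h + 2) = (h - 5)*(h + 2)*(h + 1)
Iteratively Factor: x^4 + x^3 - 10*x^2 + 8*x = (x - 1)*(x^3 + 2*x^2 - 8*x) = (x - 2)*(x - 1)*(x^2 + 4*x) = x*(x - 2)*(x - 1)*(x + 4)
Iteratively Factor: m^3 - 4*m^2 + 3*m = (m - 1)*(m^2 - 3*m) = (m - 3)*(m - 1)*(m)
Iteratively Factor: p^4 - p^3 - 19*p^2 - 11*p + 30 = (p - 5)*(p^3 + 4*p^2 + p - 6) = (p - 5)*(p - 1)*(p^2 + 5*p + 6) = (p - 5)*(p - 1)*(p + 3)*(p + 2)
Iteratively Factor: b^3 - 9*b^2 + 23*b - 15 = (b - 1)*(b^2 - 8*b + 15) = (b - 3)*(b - 1)*(b - 5)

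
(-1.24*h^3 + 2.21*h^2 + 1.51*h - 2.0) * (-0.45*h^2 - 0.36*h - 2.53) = 0.558*h^5 - 0.5481*h^4 + 1.6621*h^3 - 5.2349*h^2 - 3.1003*h + 5.06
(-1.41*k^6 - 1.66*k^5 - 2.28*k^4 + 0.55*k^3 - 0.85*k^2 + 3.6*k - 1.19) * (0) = 0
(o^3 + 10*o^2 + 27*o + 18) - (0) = o^3 + 10*o^2 + 27*o + 18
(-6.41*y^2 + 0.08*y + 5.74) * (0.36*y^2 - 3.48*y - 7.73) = -2.3076*y^4 + 22.3356*y^3 + 51.3373*y^2 - 20.5936*y - 44.3702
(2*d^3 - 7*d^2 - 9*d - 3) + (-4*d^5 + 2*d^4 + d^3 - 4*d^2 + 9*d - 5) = -4*d^5 + 2*d^4 + 3*d^3 - 11*d^2 - 8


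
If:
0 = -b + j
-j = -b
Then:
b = j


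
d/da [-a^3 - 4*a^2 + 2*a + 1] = -3*a^2 - 8*a + 2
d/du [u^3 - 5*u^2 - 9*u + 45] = 3*u^2 - 10*u - 9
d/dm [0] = 0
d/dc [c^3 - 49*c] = 3*c^2 - 49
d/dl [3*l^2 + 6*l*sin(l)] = 6*l*cos(l) + 6*l + 6*sin(l)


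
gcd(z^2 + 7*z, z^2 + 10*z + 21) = z + 7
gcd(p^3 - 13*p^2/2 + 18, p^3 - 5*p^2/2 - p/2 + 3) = p - 2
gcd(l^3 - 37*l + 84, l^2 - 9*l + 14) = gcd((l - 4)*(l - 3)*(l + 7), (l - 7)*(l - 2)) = 1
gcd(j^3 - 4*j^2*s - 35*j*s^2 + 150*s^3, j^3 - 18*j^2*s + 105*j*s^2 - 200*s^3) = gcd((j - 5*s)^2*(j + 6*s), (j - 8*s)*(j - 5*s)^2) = j^2 - 10*j*s + 25*s^2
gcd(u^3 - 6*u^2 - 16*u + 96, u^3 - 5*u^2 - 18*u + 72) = u^2 - 2*u - 24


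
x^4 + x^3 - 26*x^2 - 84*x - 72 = (x - 6)*(x + 2)^2*(x + 3)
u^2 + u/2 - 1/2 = (u - 1/2)*(u + 1)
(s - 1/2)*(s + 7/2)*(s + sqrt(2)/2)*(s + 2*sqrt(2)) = s^4 + 3*s^3 + 5*sqrt(2)*s^3/2 + s^2/4 + 15*sqrt(2)*s^2/2 - 35*sqrt(2)*s/8 + 6*s - 7/2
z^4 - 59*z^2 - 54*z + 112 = (z - 8)*(z - 1)*(z + 2)*(z + 7)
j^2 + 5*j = j*(j + 5)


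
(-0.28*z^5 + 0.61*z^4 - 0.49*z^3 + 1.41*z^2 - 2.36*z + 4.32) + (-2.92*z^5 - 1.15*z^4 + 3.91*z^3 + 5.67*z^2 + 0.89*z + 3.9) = -3.2*z^5 - 0.54*z^4 + 3.42*z^3 + 7.08*z^2 - 1.47*z + 8.22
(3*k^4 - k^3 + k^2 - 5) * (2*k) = 6*k^5 - 2*k^4 + 2*k^3 - 10*k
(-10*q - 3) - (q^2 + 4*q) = -q^2 - 14*q - 3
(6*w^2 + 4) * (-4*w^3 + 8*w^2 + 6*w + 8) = -24*w^5 + 48*w^4 + 20*w^3 + 80*w^2 + 24*w + 32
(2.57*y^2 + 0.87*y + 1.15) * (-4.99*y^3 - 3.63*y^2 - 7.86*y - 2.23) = -12.8243*y^5 - 13.6704*y^4 - 29.0968*y^3 - 16.7438*y^2 - 10.9791*y - 2.5645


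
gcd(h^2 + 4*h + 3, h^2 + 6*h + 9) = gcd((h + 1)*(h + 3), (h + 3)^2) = h + 3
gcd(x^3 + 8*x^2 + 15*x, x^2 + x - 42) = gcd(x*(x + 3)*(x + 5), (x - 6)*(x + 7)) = 1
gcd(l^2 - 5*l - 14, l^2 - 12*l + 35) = l - 7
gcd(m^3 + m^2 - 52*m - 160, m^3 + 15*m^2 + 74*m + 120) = m^2 + 9*m + 20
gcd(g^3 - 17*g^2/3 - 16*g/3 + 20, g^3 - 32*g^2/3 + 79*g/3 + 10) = g - 6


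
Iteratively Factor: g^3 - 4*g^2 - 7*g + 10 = (g + 2)*(g^2 - 6*g + 5) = (g - 5)*(g + 2)*(g - 1)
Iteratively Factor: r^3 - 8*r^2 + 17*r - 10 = (r - 2)*(r^2 - 6*r + 5) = (r - 5)*(r - 2)*(r - 1)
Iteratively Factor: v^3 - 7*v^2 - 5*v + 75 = (v - 5)*(v^2 - 2*v - 15) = (v - 5)*(v + 3)*(v - 5)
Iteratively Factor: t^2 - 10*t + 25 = (t - 5)*(t - 5)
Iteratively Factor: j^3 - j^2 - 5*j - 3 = (j + 1)*(j^2 - 2*j - 3) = (j - 3)*(j + 1)*(j + 1)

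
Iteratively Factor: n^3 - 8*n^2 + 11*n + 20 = (n + 1)*(n^2 - 9*n + 20) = (n - 5)*(n + 1)*(n - 4)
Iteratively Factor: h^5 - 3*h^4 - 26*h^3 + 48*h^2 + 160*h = (h - 4)*(h^4 + h^3 - 22*h^2 - 40*h) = (h - 4)*(h + 4)*(h^3 - 3*h^2 - 10*h) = (h - 4)*(h + 2)*(h + 4)*(h^2 - 5*h) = (h - 5)*(h - 4)*(h + 2)*(h + 4)*(h)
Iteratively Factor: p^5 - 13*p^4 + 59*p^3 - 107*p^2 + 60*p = (p - 1)*(p^4 - 12*p^3 + 47*p^2 - 60*p) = p*(p - 1)*(p^3 - 12*p^2 + 47*p - 60) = p*(p - 4)*(p - 1)*(p^2 - 8*p + 15) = p*(p - 4)*(p - 3)*(p - 1)*(p - 5)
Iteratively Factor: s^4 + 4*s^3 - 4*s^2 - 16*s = (s - 2)*(s^3 + 6*s^2 + 8*s) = (s - 2)*(s + 4)*(s^2 + 2*s) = s*(s - 2)*(s + 4)*(s + 2)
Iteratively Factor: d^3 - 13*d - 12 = (d + 1)*(d^2 - d - 12) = (d - 4)*(d + 1)*(d + 3)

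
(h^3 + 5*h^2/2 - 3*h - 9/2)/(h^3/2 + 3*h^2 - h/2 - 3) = (2*h^2 + 3*h - 9)/(h^2 + 5*h - 6)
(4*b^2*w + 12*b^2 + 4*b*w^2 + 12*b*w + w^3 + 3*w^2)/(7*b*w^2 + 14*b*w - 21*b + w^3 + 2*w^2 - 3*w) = (4*b^2 + 4*b*w + w^2)/(7*b*w - 7*b + w^2 - w)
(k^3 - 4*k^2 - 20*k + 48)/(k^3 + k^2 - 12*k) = (k^2 - 8*k + 12)/(k*(k - 3))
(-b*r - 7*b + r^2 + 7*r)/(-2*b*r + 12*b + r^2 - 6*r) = (b*r + 7*b - r^2 - 7*r)/(2*b*r - 12*b - r^2 + 6*r)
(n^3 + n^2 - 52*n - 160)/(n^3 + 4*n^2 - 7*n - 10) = (n^2 - 4*n - 32)/(n^2 - n - 2)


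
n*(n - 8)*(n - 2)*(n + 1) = n^4 - 9*n^3 + 6*n^2 + 16*n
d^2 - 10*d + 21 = (d - 7)*(d - 3)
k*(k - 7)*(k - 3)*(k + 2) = k^4 - 8*k^3 + k^2 + 42*k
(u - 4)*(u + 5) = u^2 + u - 20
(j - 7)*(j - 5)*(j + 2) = j^3 - 10*j^2 + 11*j + 70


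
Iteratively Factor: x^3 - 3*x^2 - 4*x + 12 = (x - 3)*(x^2 - 4) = (x - 3)*(x + 2)*(x - 2)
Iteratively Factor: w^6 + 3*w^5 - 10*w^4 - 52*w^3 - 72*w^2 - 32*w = (w + 2)*(w^5 + w^4 - 12*w^3 - 28*w^2 - 16*w) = (w + 1)*(w + 2)*(w^4 - 12*w^2 - 16*w) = (w + 1)*(w + 2)^2*(w^3 - 2*w^2 - 8*w) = w*(w + 1)*(w + 2)^2*(w^2 - 2*w - 8) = w*(w + 1)*(w + 2)^3*(w - 4)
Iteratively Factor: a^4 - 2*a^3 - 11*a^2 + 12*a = (a)*(a^3 - 2*a^2 - 11*a + 12) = a*(a - 4)*(a^2 + 2*a - 3) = a*(a - 4)*(a + 3)*(a - 1)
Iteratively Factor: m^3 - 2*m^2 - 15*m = (m - 5)*(m^2 + 3*m) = m*(m - 5)*(m + 3)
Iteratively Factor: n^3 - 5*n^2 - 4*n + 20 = (n - 5)*(n^2 - 4) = (n - 5)*(n - 2)*(n + 2)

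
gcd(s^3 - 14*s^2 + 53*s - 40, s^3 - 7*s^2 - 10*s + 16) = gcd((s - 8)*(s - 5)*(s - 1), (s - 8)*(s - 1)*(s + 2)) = s^2 - 9*s + 8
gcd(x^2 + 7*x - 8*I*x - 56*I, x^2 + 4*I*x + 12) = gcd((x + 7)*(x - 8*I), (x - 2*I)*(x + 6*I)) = 1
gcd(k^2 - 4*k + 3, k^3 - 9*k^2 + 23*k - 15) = k^2 - 4*k + 3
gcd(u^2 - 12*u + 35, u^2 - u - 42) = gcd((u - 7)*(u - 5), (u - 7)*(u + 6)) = u - 7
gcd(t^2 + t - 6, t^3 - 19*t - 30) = t + 3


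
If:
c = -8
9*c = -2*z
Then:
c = -8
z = 36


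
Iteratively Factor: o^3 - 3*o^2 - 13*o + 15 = (o - 5)*(o^2 + 2*o - 3) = (o - 5)*(o + 3)*(o - 1)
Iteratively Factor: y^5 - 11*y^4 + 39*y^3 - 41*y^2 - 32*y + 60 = (y - 2)*(y^4 - 9*y^3 + 21*y^2 + y - 30) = (y - 2)*(y + 1)*(y^3 - 10*y^2 + 31*y - 30) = (y - 5)*(y - 2)*(y + 1)*(y^2 - 5*y + 6) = (y - 5)*(y - 2)^2*(y + 1)*(y - 3)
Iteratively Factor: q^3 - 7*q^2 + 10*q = (q)*(q^2 - 7*q + 10) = q*(q - 2)*(q - 5)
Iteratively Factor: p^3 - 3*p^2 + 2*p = (p)*(p^2 - 3*p + 2) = p*(p - 2)*(p - 1)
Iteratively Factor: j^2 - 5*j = (j - 5)*(j)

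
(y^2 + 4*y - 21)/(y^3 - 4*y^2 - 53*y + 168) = 1/(y - 8)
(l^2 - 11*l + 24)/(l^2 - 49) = (l^2 - 11*l + 24)/(l^2 - 49)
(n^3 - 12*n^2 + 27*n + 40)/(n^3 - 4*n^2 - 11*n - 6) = (n^2 - 13*n + 40)/(n^2 - 5*n - 6)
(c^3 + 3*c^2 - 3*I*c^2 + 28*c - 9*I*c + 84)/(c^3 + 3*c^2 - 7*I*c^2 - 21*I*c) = (c + 4*I)/c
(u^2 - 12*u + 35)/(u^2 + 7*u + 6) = (u^2 - 12*u + 35)/(u^2 + 7*u + 6)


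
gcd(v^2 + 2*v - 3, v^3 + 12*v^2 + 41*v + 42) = v + 3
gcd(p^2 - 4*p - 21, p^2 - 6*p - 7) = p - 7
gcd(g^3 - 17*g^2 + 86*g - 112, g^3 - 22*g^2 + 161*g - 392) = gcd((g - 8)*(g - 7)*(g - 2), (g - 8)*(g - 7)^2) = g^2 - 15*g + 56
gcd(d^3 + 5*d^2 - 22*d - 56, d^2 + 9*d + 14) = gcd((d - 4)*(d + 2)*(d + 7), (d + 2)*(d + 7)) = d^2 + 9*d + 14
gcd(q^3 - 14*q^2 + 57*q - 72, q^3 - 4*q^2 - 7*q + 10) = 1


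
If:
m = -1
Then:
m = -1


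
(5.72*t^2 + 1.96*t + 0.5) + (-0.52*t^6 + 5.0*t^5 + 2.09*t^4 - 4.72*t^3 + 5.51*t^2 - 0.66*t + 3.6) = -0.52*t^6 + 5.0*t^5 + 2.09*t^4 - 4.72*t^3 + 11.23*t^2 + 1.3*t + 4.1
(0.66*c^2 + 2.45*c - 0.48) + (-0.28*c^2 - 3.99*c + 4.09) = 0.38*c^2 - 1.54*c + 3.61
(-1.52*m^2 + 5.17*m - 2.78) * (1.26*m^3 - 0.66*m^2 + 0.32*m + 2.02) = -1.9152*m^5 + 7.5174*m^4 - 7.4014*m^3 + 0.4188*m^2 + 9.5538*m - 5.6156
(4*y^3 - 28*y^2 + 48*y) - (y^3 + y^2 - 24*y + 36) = 3*y^3 - 29*y^2 + 72*y - 36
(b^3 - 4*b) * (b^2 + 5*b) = b^5 + 5*b^4 - 4*b^3 - 20*b^2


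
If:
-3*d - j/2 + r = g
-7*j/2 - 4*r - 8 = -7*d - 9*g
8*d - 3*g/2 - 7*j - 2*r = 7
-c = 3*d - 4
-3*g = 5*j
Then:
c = -169/77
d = 159/77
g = 170/77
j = -102/77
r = 596/77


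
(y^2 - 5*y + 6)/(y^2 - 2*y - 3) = (y - 2)/(y + 1)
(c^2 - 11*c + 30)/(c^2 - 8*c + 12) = (c - 5)/(c - 2)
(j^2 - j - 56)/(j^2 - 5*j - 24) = (j + 7)/(j + 3)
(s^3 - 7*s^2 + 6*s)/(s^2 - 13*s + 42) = s*(s - 1)/(s - 7)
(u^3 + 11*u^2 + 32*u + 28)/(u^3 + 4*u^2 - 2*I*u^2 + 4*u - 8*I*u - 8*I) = (u + 7)/(u - 2*I)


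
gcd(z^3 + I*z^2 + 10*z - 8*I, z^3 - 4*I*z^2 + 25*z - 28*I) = z^2 + 3*I*z + 4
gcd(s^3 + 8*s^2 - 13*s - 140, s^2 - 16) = s - 4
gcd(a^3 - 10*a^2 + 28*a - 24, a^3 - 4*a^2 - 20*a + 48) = a^2 - 8*a + 12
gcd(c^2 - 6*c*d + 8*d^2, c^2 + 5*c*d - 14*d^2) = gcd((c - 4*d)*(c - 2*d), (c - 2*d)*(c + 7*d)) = c - 2*d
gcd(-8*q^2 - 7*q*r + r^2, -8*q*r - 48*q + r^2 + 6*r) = 8*q - r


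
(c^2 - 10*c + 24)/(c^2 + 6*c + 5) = (c^2 - 10*c + 24)/(c^2 + 6*c + 5)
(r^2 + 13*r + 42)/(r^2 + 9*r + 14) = (r + 6)/(r + 2)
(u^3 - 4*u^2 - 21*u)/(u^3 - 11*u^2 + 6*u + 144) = u*(u - 7)/(u^2 - 14*u + 48)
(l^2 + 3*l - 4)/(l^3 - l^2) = (l + 4)/l^2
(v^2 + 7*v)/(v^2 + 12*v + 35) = v/(v + 5)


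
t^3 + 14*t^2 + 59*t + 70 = (t + 2)*(t + 5)*(t + 7)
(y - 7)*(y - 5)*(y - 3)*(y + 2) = y^4 - 13*y^3 + 41*y^2 + 37*y - 210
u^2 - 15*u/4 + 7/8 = (u - 7/2)*(u - 1/4)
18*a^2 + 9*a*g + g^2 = (3*a + g)*(6*a + g)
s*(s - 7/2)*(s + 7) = s^3 + 7*s^2/2 - 49*s/2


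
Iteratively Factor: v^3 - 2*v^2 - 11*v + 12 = (v + 3)*(v^2 - 5*v + 4) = (v - 1)*(v + 3)*(v - 4)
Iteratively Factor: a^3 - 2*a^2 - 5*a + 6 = (a - 3)*(a^2 + a - 2) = (a - 3)*(a + 2)*(a - 1)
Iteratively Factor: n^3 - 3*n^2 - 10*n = (n)*(n^2 - 3*n - 10) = n*(n + 2)*(n - 5)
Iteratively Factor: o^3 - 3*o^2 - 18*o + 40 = (o - 5)*(o^2 + 2*o - 8) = (o - 5)*(o + 4)*(o - 2)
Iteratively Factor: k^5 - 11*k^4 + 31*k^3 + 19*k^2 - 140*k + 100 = (k - 1)*(k^4 - 10*k^3 + 21*k^2 + 40*k - 100) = (k - 2)*(k - 1)*(k^3 - 8*k^2 + 5*k + 50) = (k - 5)*(k - 2)*(k - 1)*(k^2 - 3*k - 10) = (k - 5)^2*(k - 2)*(k - 1)*(k + 2)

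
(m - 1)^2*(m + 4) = m^3 + 2*m^2 - 7*m + 4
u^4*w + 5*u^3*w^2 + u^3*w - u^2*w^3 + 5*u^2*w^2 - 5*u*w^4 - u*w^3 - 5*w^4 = (u - w)*(u + w)*(u + 5*w)*(u*w + w)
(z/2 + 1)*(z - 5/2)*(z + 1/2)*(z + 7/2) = z^4/2 + 7*z^3/4 - 21*z^2/8 - 167*z/16 - 35/8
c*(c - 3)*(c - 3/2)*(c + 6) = c^4 + 3*c^3/2 - 45*c^2/2 + 27*c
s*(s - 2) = s^2 - 2*s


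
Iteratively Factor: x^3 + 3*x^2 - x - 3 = (x + 3)*(x^2 - 1) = (x - 1)*(x + 3)*(x + 1)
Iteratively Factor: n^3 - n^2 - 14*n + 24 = (n + 4)*(n^2 - 5*n + 6) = (n - 3)*(n + 4)*(n - 2)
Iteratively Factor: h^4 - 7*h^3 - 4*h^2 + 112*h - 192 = (h + 4)*(h^3 - 11*h^2 + 40*h - 48) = (h - 4)*(h + 4)*(h^2 - 7*h + 12) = (h - 4)^2*(h + 4)*(h - 3)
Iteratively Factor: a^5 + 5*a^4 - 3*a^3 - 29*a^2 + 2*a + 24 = (a + 3)*(a^4 + 2*a^3 - 9*a^2 - 2*a + 8) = (a - 2)*(a + 3)*(a^3 + 4*a^2 - a - 4) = (a - 2)*(a - 1)*(a + 3)*(a^2 + 5*a + 4) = (a - 2)*(a - 1)*(a + 1)*(a + 3)*(a + 4)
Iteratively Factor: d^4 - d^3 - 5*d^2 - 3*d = (d)*(d^3 - d^2 - 5*d - 3) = d*(d - 3)*(d^2 + 2*d + 1) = d*(d - 3)*(d + 1)*(d + 1)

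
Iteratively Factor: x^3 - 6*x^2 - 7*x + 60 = (x - 4)*(x^2 - 2*x - 15) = (x - 4)*(x + 3)*(x - 5)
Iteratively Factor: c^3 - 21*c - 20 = (c + 1)*(c^2 - c - 20) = (c + 1)*(c + 4)*(c - 5)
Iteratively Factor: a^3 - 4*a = (a + 2)*(a^2 - 2*a) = (a - 2)*(a + 2)*(a)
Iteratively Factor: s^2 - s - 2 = (s + 1)*(s - 2)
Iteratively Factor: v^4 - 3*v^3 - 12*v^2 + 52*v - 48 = (v - 2)*(v^3 - v^2 - 14*v + 24) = (v - 2)^2*(v^2 + v - 12) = (v - 3)*(v - 2)^2*(v + 4)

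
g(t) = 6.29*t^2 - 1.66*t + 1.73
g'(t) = 12.58*t - 1.66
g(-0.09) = 1.93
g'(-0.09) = -2.79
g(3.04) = 54.81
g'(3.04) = 36.58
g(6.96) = 294.87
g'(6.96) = 85.90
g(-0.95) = 8.98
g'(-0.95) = -13.61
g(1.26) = 9.62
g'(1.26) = 14.19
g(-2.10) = 32.95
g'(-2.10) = -28.08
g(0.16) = 1.63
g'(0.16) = 0.35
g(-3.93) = 105.40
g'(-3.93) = -51.10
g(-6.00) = 238.13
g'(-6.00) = -77.14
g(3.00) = 53.36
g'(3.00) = 36.08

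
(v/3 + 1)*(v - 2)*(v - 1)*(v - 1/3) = v^4/3 - v^3/9 - 7*v^2/3 + 25*v/9 - 2/3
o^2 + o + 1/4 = (o + 1/2)^2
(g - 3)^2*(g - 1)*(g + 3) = g^4 - 4*g^3 - 6*g^2 + 36*g - 27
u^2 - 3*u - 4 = (u - 4)*(u + 1)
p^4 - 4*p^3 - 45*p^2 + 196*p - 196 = (p - 7)*(p - 2)^2*(p + 7)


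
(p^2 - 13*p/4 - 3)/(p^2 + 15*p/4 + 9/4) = (p - 4)/(p + 3)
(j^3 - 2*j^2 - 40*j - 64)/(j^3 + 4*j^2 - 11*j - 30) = (j^2 - 4*j - 32)/(j^2 + 2*j - 15)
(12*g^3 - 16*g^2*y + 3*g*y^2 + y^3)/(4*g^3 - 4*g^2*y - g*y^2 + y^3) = (6*g + y)/(2*g + y)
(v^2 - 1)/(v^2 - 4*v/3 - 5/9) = 9*(1 - v^2)/(-9*v^2 + 12*v + 5)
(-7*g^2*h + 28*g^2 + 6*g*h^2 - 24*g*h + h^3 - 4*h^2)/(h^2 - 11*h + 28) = (-7*g^2 + 6*g*h + h^2)/(h - 7)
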